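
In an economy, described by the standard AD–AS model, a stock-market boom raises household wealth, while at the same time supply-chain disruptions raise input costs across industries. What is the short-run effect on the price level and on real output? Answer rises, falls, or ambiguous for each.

The first event is a positive demand shock: AD shifts right, which by itself pushes P up and Y up.
The second is an adverse supply shock: SRAS shifts left, which by itself pushes P up and Y down.
Both shocks push P up, so P rises. The two shocks push Y in opposite directions, so the effect on Y is ambiguous.

Price level: rises; output: ambiguous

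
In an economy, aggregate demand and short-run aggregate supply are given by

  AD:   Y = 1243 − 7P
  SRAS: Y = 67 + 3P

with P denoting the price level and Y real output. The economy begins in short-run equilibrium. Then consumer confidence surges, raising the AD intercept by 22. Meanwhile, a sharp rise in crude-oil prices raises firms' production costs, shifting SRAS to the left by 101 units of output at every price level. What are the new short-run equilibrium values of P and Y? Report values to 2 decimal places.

P = 129.90, Y = 355.70

After both shocks: AD is Y = 1265 − 7P and SRAS is Y = 3P − 34.
Setting them equal: 1299 = 10P, so P = 129.90.
Substituting into AD, Y = 355.70.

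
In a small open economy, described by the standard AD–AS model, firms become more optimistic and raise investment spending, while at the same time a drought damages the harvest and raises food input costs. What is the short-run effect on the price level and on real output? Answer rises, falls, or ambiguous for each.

Price level: rises; output: ambiguous

The first event is a positive demand shock: AD shifts right, which by itself pushes P up and Y up.
The second is an adverse supply shock: SRAS shifts left, which by itself pushes P up and Y down.
Both shocks push P up, so P rises. The two shocks push Y in opposite directions, so the effect on Y is ambiguous.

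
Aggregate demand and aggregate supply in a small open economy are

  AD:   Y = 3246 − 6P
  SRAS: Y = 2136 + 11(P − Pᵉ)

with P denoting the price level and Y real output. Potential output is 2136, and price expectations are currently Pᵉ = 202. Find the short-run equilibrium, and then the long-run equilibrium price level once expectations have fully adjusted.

Short run: P = 196, Y = 2070. Long run: P = 185.

Short run: with Pᵉ = 202, SRAS is Y = 11P − 86. Setting AD = SRAS gives 3332 = 17P, so P = 196 and Y = 3246 − 6·196 = 2070.
Output 2070 is below potential 2136, so over time expected prices fall and SRAS shifts right until Y returns to 2136.
Long run: Y = 2136 on the AD curve gives 2136 = 3246 − 6P, so P = 185.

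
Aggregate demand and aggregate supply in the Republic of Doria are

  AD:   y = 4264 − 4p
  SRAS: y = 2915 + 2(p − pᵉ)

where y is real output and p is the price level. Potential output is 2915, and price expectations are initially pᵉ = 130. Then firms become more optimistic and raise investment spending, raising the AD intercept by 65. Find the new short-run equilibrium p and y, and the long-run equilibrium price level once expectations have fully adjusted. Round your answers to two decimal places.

Short run: p = 279.00, y = 3213.00. Long run: p = 353.50.

AD shifts right: new AD is y = 4329 − 4p. With pᵉ = 130, SRAS is y = 2655 + 2p.
Short run: 4329 − 4p = 2655 + 2p gives 1674 = 6p, so p = 279.00 and y = 4329 − 4p = 3213.00.
y = 3213.00 is above potential 2915; expectations adjust and SRAS shifts left until y = 2915.
Long run: on the new AD curve, 2915 = 4329 − 4p gives p = 353.50.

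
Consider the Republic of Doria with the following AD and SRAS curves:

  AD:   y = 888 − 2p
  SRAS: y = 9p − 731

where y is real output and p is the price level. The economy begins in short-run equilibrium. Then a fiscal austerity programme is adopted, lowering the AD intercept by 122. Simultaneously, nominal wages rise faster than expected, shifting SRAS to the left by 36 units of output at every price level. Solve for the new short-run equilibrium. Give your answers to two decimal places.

After both shocks: AD is y = 766 − 2p and SRAS is y = 9p − 767.
Setting them equal: 1533 = 11p, so p = 139.36.
Substituting into AD, y = 487.27.

p = 139.36, y = 487.27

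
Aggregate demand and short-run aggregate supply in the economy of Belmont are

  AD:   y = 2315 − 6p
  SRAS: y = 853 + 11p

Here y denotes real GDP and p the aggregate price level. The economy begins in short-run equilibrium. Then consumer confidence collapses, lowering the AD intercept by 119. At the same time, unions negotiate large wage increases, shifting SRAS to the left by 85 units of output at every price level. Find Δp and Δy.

After both shocks: AD is y = 2196 − 6p and SRAS is y = 768 + 11p.
Setting them equal: 1428 = 17p, so p = 84.
y = 2196 − 6·84 = 1692.
Initially p = 86, y = 1799, so Δp = -2 and Δy = -107.

Δp = -2, Δy = -107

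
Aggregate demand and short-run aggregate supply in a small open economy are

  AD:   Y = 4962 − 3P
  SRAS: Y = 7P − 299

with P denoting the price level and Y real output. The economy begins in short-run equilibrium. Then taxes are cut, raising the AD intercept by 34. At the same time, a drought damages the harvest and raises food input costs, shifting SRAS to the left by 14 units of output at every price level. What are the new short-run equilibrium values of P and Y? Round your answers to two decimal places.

P = 530.90, Y = 3403.30

After both shocks: AD is Y = 4996 − 3P and SRAS is Y = 7P − 313.
Setting them equal: 5309 = 10P, so P = 530.90.
Substituting into AD, Y = 3403.30.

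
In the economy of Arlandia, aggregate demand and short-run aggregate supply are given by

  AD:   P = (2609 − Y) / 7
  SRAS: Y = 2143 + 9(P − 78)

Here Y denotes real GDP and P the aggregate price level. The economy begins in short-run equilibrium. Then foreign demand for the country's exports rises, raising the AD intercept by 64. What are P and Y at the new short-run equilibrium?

This is a positive demand shock: AD shifts right.
New AD: Y = 2673 − 7P.
SRAS can be written Y = 1441 + 9P.
Set AD = SRAS: 2673 − 7P = 1441 + 9P, so 1232 = 16P and P = 77.
Y = 2673 − 7·77 = 2134.

P = 77, Y = 2134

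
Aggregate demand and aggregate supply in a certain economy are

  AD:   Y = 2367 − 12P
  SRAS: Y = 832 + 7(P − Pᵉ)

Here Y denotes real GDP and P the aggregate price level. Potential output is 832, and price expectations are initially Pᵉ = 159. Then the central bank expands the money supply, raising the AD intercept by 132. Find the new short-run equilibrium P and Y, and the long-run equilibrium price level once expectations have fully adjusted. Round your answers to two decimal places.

AD shifts right: new AD is Y = 2499 − 12P. With Pᵉ = 159, SRAS is Y = 7P − 281.
Short run: 2499 − 12P = 7P − 281 gives 2780 = 19P, so P = 146.32 and Y = 2499 − 12P = 743.21.
Y = 743.21 is below potential 832; expectations adjust and SRAS shifts right until Y = 832.
Long run: on the new AD curve, 832 = 2499 − 12P gives P = 138.92.

Short run: P = 146.32, Y = 743.21. Long run: P = 138.92.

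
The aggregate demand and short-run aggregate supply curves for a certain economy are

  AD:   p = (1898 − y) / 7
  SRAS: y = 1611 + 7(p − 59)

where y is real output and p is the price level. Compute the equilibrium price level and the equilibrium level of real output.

Write SRAS as y = 1611 + 7p − 413 = 1198 + 7p.
Rearrange AD to y = 1898 − 7p.
Set AD = SRAS: 1898 − 7p = 1198 + 7p, so 700 = 14p and p = 50.
Then y = 1898 − 7·50 = 1548.

p = 50, y = 1548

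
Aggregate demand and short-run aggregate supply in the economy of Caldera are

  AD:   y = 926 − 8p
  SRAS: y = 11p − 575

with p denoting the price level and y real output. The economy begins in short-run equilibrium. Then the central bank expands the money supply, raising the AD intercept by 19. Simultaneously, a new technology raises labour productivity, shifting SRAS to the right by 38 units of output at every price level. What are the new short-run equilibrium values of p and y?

After both shocks: AD is y = 945 − 8p and SRAS is y = 11p − 537.
Setting them equal: 1482 = 19p, so p = 78.
y = 945 − 8·78 = 321.

p = 78, y = 321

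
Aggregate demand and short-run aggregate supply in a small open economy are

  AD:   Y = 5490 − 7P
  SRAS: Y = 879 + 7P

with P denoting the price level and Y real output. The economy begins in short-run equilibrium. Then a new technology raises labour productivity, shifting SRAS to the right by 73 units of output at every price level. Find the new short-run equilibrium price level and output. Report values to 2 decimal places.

P = 324.14, Y = 3221.00

This is a positive supply shock: SRAS shifts right.
New SRAS: Y = 952 + 7P.
Set AD = SRAS: 5490 − 7P = 952 + 7P, so 4538 = 14P and P = 324.14.
Substituting into AD, Y = 3221.00.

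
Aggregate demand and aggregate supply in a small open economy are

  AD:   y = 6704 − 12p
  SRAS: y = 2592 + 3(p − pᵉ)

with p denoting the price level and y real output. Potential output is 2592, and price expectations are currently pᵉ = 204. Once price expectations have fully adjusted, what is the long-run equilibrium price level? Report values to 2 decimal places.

Short run: with pᵉ = 204, SRAS is y = 1980 + 3p. Setting AD = SRAS gives 4724 = 15p, so p = 314.93 and y = 6704 − 12p = 2924.80.
Output 2924.80 is above potential 2592, so over time expected prices rise and SRAS shifts left until y returns to 2592.
Long run: y = 2592 on the AD curve gives 2592 = 6704 − 12p, so p = 342.67.

Long-run p = 342.67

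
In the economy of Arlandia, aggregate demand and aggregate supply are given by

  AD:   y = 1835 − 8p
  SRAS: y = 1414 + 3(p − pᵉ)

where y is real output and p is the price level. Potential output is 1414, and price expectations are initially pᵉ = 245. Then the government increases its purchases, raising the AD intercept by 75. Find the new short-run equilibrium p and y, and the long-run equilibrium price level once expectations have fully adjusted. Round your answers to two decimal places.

AD shifts right: new AD is y = 1910 − 8p. With pᵉ = 245, SRAS is y = 679 + 3p.
Short run: 1910 − 8p = 679 + 3p gives 1231 = 11p, so p = 111.91 and y = 1910 − 8p = 1014.73.
y = 1014.73 is below potential 1414; expectations adjust and SRAS shifts right until y = 1414.
Long run: on the new AD curve, 1414 = 1910 − 8p gives p = 62.00.

Short run: p = 111.91, y = 1014.73. Long run: p = 62.00.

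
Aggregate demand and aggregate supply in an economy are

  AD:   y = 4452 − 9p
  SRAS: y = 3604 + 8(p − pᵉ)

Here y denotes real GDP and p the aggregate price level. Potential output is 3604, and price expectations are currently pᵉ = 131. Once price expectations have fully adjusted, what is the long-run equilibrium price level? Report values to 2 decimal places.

Short run: with pᵉ = 131, SRAS is y = 2556 + 8p. Setting AD = SRAS gives 1896 = 17p, so p = 111.53 and y = 4452 − 9p = 3448.24.
Output 3448.24 is below potential 3604, so over time expected prices fall and SRAS shifts right until y returns to 3604.
Long run: y = 3604 on the AD curve gives 3604 = 4452 − 9p, so p = 94.22.

Long-run p = 94.22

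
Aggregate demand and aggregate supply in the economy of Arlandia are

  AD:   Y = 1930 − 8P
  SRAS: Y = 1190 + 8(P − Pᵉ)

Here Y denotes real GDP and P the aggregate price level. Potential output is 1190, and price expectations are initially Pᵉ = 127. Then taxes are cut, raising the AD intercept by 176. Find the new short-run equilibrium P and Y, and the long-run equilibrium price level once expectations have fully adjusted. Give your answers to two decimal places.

AD shifts right: new AD is Y = 2106 − 8P. With Pᵉ = 127, SRAS is Y = 174 + 8P.
Short run: 2106 − 8P = 174 + 8P gives 1932 = 16P, so P = 120.75 and Y = 2106 − 8P = 1140.00.
Y = 1140.00 is below potential 1190; expectations adjust and SRAS shifts right until Y = 1190.
Long run: on the new AD curve, 1190 = 2106 − 8P gives P = 114.50.

Short run: P = 120.75, Y = 1140.00. Long run: P = 114.50.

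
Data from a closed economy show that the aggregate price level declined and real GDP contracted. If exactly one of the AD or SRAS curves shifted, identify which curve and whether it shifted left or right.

AD shifted left

P fell and Y fell. An AD shift moves P and Y in the same direction; an SRAS shift moves them in opposite directions.
Here P and Y moved in the same direction, so the AD curve shifted.
Since Y fell, AD shifted left.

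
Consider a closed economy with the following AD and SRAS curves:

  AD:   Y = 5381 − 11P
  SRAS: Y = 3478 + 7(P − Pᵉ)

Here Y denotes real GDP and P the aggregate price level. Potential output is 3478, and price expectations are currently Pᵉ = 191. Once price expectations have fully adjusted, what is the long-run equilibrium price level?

Short run: with Pᵉ = 191, SRAS is Y = 2141 + 7P. Setting AD = SRAS gives 3240 = 18P, so P = 180 and Y = 5381 − 11·180 = 3401.
Output 3401 is below potential 3478, so over time expected prices fall and SRAS shifts right until Y returns to 3478.
Long run: Y = 3478 on the AD curve gives 3478 = 5381 − 11P, so P = 173.

Long-run P = 173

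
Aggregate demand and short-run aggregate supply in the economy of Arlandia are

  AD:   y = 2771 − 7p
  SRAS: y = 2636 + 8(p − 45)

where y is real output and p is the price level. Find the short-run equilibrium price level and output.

p = 33, y = 2540

Write SRAS as y = 2636 + 8p − 360 = 2276 + 8p.
Set AD = SRAS: 2771 − 7p = 2276 + 8p, so 495 = 15p and p = 33.
Then y = 2771 − 7·33 = 2540.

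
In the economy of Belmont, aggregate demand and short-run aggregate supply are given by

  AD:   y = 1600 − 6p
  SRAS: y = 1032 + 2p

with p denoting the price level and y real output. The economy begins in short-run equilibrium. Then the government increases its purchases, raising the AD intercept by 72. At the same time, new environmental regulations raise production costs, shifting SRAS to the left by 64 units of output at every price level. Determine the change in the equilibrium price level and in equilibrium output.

After both shocks: AD is y = 1672 − 6p and SRAS is y = 968 + 2p.
Setting them equal: 704 = 8p, so p = 88.
y = 1672 − 6·88 = 1144.
Initially p = 71, y = 1174, so Δp = +17 and Δy = -30.

Δp = +17, Δy = -30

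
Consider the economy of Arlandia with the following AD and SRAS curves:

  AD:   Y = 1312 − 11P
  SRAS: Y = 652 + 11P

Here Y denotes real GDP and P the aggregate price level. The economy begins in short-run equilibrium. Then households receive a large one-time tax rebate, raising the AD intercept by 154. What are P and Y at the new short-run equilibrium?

P = 37, Y = 1059

This is a positive demand shock: AD shifts right.
New AD: Y = 1466 − 11P.
Set AD = SRAS: 1466 − 11P = 652 + 11P, so 814 = 22P and P = 37.
Y = 1466 − 11·37 = 1059.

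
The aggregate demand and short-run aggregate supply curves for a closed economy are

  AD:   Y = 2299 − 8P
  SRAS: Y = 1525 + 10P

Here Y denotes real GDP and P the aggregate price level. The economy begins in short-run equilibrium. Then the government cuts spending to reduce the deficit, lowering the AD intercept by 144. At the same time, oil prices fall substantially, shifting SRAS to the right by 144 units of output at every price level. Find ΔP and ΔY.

ΔP = -16, ΔY = -16

After both shocks: AD is Y = 2155 − 8P and SRAS is Y = 1669 + 10P.
Setting them equal: 486 = 18P, so P = 27.
Y = 2155 − 8·27 = 1939.
Initially P = 43, Y = 1955, so ΔP = -16 and ΔY = -16.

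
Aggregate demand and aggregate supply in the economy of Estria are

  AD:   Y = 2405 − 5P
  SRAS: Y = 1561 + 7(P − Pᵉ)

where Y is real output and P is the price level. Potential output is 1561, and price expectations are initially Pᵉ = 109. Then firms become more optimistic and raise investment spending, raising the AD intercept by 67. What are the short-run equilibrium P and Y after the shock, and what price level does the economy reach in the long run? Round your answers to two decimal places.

Short run: P = 139.50, Y = 1774.50. Long run: P = 182.20.

AD shifts right: new AD is Y = 2472 − 5P. With Pᵉ = 109, SRAS is Y = 798 + 7P.
Short run: 2472 − 5P = 798 + 7P gives 1674 = 12P, so P = 139.50 and Y = 2472 − 5P = 1774.50.
Y = 1774.50 is above potential 1561; expectations adjust and SRAS shifts left until Y = 1561.
Long run: on the new AD curve, 1561 = 2472 − 5P gives P = 182.20.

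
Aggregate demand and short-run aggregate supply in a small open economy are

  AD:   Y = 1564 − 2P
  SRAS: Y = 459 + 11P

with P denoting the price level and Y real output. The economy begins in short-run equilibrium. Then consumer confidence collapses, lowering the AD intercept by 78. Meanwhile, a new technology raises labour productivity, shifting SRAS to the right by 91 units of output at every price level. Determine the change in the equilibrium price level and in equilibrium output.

ΔP = -13, ΔY = -52

After both shocks: AD is Y = 1486 − 2P and SRAS is Y = 550 + 11P.
Setting them equal: 936 = 13P, so P = 72.
Y = 1486 − 2·72 = 1342.
Initially P = 85, Y = 1394, so ΔP = -13 and ΔY = -52.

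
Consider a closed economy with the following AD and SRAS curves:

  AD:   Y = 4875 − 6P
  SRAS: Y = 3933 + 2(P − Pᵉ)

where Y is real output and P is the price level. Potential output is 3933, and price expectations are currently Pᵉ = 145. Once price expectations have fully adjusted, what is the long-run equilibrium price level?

Long-run P = 157

Short run: with Pᵉ = 145, SRAS is Y = 3643 + 2P. Setting AD = SRAS gives 1232 = 8P, so P = 154 and Y = 4875 − 6·154 = 3951.
Output 3951 is above potential 3933, so over time expected prices rise and SRAS shifts left until Y returns to 3933.
Long run: Y = 3933 on the AD curve gives 3933 = 4875 − 6P, so P = 157.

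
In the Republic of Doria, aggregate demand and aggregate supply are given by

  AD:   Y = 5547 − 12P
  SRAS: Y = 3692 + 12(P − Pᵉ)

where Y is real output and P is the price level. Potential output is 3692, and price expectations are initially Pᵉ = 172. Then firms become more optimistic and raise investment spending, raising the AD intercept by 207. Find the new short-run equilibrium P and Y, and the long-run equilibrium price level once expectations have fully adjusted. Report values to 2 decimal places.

AD shifts right: new AD is Y = 5754 − 12P. With Pᵉ = 172, SRAS is Y = 1628 + 12P.
Short run: 5754 − 12P = 1628 + 12P gives 4126 = 24P, so P = 171.92 and Y = 5754 − 12P = 3691.00.
Y = 3691.00 is below potential 3692; expectations adjust and SRAS shifts right until Y = 3692.
Long run: on the new AD curve, 3692 = 5754 − 12P gives P = 171.83.

Short run: P = 171.92, Y = 3691.00. Long run: P = 171.83.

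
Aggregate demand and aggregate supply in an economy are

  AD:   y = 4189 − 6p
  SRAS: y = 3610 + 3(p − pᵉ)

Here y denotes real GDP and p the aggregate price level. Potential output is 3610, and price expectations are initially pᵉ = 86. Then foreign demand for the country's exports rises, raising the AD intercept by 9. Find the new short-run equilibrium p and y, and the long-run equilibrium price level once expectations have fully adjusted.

Short run: p = 94, y = 3634. Long run: p = 98.

AD shifts right: new AD is y = 4198 − 6p. With pᵉ = 86, SRAS is y = 3352 + 3p.
Short run: 4198 − 6p = 3352 + 3p gives 846 = 9p, so p = 94 and y = 4198 − 6·94 = 3634.
y = 3634 is above potential 3610; expectations adjust and SRAS shifts left until y = 3610.
Long run: on the new AD curve, 3610 = 4198 − 6p gives p = 98.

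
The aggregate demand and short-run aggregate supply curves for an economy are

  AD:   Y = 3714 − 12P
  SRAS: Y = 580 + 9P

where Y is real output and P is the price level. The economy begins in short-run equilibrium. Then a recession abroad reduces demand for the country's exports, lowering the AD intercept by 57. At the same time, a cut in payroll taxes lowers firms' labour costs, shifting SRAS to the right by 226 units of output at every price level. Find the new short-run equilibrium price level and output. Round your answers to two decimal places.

P = 135.76, Y = 2027.86

After both shocks: AD is Y = 3657 − 12P and SRAS is Y = 806 + 9P.
Setting them equal: 2851 = 21P, so P = 135.76.
Substituting into AD, Y = 2027.86.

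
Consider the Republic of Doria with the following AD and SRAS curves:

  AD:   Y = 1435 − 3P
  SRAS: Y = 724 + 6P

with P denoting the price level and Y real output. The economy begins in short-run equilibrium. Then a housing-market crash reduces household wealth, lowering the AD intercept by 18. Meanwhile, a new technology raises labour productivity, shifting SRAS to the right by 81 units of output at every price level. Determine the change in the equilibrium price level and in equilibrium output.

After both shocks: AD is Y = 1417 − 3P and SRAS is Y = 805 + 6P.
Setting them equal: 612 = 9P, so P = 68.
Y = 1417 − 3·68 = 1213.
Initially P = 79, Y = 1198, so ΔP = -11 and ΔY = +15.

ΔP = -11, ΔY = +15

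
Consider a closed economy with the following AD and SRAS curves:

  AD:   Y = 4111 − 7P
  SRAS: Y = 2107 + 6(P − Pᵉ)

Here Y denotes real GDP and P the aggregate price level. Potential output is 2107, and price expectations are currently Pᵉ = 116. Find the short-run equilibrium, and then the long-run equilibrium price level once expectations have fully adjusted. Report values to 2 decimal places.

Short run: P = 207.69, Y = 2657.15. Long run: P = 286.29.

Short run: with Pᵉ = 116, SRAS is Y = 1411 + 6P. Setting AD = SRAS gives 2700 = 13P, so P = 207.69 and Y = 4111 − 7P = 2657.15.
Output 2657.15 is above potential 2107, so over time expected prices rise and SRAS shifts left until Y returns to 2107.
Long run: Y = 2107 on the AD curve gives 2107 = 4111 − 7P, so P = 286.29.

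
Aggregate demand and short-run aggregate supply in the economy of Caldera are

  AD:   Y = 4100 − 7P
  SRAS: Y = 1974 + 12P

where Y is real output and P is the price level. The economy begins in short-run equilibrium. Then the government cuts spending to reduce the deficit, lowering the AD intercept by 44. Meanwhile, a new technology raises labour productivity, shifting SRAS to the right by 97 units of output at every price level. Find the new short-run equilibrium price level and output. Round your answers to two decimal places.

After both shocks: AD is Y = 4056 − 7P and SRAS is Y = 2071 + 12P.
Setting them equal: 1985 = 19P, so P = 104.47.
Substituting into AD, Y = 3324.68.

P = 104.47, Y = 3324.68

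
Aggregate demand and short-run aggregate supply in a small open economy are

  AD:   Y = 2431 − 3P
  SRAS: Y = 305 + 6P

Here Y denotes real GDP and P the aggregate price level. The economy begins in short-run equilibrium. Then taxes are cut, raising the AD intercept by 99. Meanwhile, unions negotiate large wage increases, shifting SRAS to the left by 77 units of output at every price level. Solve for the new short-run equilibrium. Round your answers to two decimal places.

After both shocks: AD is Y = 2530 − 3P and SRAS is Y = 228 + 6P.
Setting them equal: 2302 = 9P, so P = 255.78.
Substituting into AD, Y = 1762.67.

P = 255.78, Y = 1762.67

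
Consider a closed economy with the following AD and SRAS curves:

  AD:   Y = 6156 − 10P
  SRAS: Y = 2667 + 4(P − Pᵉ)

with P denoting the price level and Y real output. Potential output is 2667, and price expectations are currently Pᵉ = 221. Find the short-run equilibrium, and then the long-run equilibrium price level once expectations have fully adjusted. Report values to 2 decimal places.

Short run: with Pᵉ = 221, SRAS is Y = 1783 + 4P. Setting AD = SRAS gives 4373 = 14P, so P = 312.36 and Y = 6156 − 10P = 3032.43.
Output 3032.43 is above potential 2667, so over time expected prices rise and SRAS shifts left until Y returns to 2667.
Long run: Y = 2667 on the AD curve gives 2667 = 6156 − 10P, so P = 348.90.

Short run: P = 312.36, Y = 3032.43. Long run: P = 348.90.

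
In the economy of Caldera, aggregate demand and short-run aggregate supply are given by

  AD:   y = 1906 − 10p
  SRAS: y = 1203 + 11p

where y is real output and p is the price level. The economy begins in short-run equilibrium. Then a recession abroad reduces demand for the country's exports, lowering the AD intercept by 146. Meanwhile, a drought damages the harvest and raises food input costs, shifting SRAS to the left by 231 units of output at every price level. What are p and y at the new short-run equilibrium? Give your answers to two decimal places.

After both shocks: AD is y = 1760 − 10p and SRAS is y = 972 + 11p.
Setting them equal: 788 = 21p, so p = 37.52.
Substituting into AD, y = 1384.76.

p = 37.52, y = 1384.76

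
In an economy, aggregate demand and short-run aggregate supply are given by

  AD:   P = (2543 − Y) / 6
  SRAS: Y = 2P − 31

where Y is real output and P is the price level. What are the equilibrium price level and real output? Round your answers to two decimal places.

P = 321.75, Y = 612.50

Rearrange AD to Y = 2543 − 6P.
Set AD = SRAS: 2543 − 6P = 2P − 31, so 2574 = 8P and P = 321.75.
Substituting into AD, Y = 2543 − 6P = 612.50.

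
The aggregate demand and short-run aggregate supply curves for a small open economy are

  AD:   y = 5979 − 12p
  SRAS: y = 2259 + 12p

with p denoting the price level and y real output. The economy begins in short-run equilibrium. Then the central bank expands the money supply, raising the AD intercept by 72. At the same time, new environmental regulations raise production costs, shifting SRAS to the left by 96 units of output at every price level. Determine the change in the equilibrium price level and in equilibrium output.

After both shocks: AD is y = 6051 − 12p and SRAS is y = 2163 + 12p.
Setting them equal: 3888 = 24p, so p = 162.
y = 6051 − 12·162 = 4107.
Initially p = 155, y = 4119, so Δp = +7 and Δy = -12.

Δp = +7, Δy = -12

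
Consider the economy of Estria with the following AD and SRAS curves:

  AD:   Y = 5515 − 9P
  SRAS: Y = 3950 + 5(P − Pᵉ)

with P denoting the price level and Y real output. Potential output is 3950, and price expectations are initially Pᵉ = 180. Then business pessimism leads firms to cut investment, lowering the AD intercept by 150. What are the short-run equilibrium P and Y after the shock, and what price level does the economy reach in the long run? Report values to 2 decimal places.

Short run: P = 165.36, Y = 3876.79. Long run: P = 157.22.

AD shifts left: new AD is Y = 5365 − 9P. With Pᵉ = 180, SRAS is Y = 3050 + 5P.
Short run: 5365 − 9P = 3050 + 5P gives 2315 = 14P, so P = 165.36 and Y = 5365 − 9P = 3876.79.
Y = 3876.79 is below potential 3950; expectations adjust and SRAS shifts right until Y = 3950.
Long run: on the new AD curve, 3950 = 5365 − 9P gives P = 157.22.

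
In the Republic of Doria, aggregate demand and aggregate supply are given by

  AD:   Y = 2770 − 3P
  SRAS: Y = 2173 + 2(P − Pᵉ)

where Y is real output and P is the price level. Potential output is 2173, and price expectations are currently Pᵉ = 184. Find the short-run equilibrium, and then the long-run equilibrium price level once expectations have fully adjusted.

Short run: P = 193, Y = 2191. Long run: P = 199.

Short run: with Pᵉ = 184, SRAS is Y = 1805 + 2P. Setting AD = SRAS gives 965 = 5P, so P = 193 and Y = 2770 − 3·193 = 2191.
Output 2191 is above potential 2173, so over time expected prices rise and SRAS shifts left until Y returns to 2173.
Long run: Y = 2173 on the AD curve gives 2173 = 2770 − 3P, so P = 199.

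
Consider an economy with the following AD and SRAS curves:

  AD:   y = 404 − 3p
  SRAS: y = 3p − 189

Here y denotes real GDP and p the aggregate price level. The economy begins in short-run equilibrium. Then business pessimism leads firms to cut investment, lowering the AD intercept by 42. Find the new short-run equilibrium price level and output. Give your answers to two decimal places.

This is a negative demand shock: AD shifts left.
New AD: y = 362 − 3p.
Set AD = SRAS: 362 − 3p = 3p − 189, so 551 = 6p and p = 91.83.
Substituting into AD, y = 86.50.

p = 91.83, y = 86.50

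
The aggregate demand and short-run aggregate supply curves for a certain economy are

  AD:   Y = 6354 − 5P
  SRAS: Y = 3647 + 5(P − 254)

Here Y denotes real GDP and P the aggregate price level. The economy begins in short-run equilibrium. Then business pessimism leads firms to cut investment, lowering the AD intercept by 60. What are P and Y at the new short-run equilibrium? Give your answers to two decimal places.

This is a negative demand shock: AD shifts left.
New AD: Y = 6294 − 5P.
SRAS can be written Y = 2377 + 5P.
Set AD = SRAS: 6294 − 5P = 2377 + 5P, so 3917 = 10P and P = 391.70.
Substituting into AD, Y = 4335.50.

P = 391.70, Y = 4335.50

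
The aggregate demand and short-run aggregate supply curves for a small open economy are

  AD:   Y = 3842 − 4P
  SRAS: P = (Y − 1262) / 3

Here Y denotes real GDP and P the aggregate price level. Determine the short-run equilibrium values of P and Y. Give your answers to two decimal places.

P = 368.57, Y = 2367.71

Rearrange SRAS to Y = 1262 + 3P.
Set AD = SRAS: 3842 − 4P = 1262 + 3P, so 2580 = 7P and P = 368.57.
Substituting into AD, Y = 3842 − 4P = 2367.71.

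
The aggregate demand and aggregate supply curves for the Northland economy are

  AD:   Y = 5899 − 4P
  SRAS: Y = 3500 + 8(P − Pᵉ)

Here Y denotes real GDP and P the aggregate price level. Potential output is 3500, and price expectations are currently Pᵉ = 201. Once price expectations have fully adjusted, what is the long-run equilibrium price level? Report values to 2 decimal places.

Long-run P = 599.75

Short run: with Pᵉ = 201, SRAS is Y = 1892 + 8P. Setting AD = SRAS gives 4007 = 12P, so P = 333.92 and Y = 5899 − 4P = 4563.33.
Output 4563.33 is above potential 3500, so over time expected prices rise and SRAS shifts left until Y returns to 3500.
Long run: Y = 3500 on the AD curve gives 3500 = 5899 − 4P, so P = 599.75.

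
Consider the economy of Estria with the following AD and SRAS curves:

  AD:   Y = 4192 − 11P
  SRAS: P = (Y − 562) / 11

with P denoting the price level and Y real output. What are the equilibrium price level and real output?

P = 165, Y = 2377

Rearrange SRAS to Y = 562 + 11P.
Set AD = SRAS: 4192 − 11P = 562 + 11P, so 3630 = 22P and P = 165.
Then Y = 4192 − 11·165 = 2377.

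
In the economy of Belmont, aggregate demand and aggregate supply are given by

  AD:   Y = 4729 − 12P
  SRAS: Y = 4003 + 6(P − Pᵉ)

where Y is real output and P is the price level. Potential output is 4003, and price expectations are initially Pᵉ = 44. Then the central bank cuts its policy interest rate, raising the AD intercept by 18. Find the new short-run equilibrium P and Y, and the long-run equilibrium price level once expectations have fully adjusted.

AD shifts right: new AD is Y = 4747 − 12P. With Pᵉ = 44, SRAS is Y = 3739 + 6P.
Short run: 4747 − 12P = 3739 + 6P gives 1008 = 18P, so P = 56 and Y = 4747 − 12·56 = 4075.
Y = 4075 is above potential 4003; expectations adjust and SRAS shifts left until Y = 4003.
Long run: on the new AD curve, 4003 = 4747 − 12P gives P = 62.

Short run: P = 56, Y = 4075. Long run: P = 62.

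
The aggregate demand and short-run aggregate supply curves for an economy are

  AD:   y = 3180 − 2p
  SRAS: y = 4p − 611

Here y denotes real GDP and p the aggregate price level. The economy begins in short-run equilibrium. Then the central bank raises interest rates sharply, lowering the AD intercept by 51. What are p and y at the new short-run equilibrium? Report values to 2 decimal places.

This is a negative demand shock: AD shifts left.
New AD: y = 3129 − 2p.
Set AD = SRAS: 3129 − 2p = 4p − 611, so 3740 = 6p and p = 623.33.
Substituting into AD, y = 1882.33.

p = 623.33, y = 1882.33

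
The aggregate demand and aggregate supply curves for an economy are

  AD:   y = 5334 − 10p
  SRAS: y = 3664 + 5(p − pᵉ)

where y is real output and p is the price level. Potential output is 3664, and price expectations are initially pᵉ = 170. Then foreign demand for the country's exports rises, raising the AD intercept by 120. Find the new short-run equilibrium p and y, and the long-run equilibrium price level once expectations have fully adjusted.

Short run: p = 176, y = 3694. Long run: p = 179.

AD shifts right: new AD is y = 5454 − 10p. With pᵉ = 170, SRAS is y = 2814 + 5p.
Short run: 5454 − 10p = 2814 + 5p gives 2640 = 15p, so p = 176 and y = 5454 − 10·176 = 3694.
y = 3694 is above potential 3664; expectations adjust and SRAS shifts left until y = 3664.
Long run: on the new AD curve, 3664 = 5454 − 10p gives p = 179.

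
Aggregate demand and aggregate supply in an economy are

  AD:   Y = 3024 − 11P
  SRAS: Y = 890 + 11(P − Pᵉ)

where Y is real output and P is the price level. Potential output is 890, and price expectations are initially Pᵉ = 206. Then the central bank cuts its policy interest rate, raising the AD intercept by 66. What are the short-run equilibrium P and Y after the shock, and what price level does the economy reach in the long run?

Short run: P = 203, Y = 857. Long run: P = 200.

AD shifts right: new AD is Y = 3090 − 11P. With Pᵉ = 206, SRAS is Y = 11P − 1376.
Short run: 3090 − 11P = 11P − 1376 gives 4466 = 22P, so P = 203 and Y = 3090 − 11·203 = 857.
Y = 857 is below potential 890; expectations adjust and SRAS shifts right until Y = 890.
Long run: on the new AD curve, 890 = 3090 − 11P gives P = 200.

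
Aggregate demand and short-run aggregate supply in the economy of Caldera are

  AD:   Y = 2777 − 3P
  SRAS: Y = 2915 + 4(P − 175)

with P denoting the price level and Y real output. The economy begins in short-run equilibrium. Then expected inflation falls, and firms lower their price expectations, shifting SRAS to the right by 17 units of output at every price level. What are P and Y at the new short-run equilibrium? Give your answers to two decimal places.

P = 77.86, Y = 2543.43

This is a positive supply shock: SRAS shifts right.
New SRAS: Y = 2232 + 4P.
Set AD = SRAS: 2777 − 3P = 2232 + 4P, so 545 = 7P and P = 77.86.
Substituting into AD, Y = 2543.43.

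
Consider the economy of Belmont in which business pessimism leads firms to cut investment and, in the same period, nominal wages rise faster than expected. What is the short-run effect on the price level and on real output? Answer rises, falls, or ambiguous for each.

The first event is a negative demand shock: AD shifts left, which by itself pushes P down and Y down.
The second is an adverse supply shock: SRAS shifts left, which by itself pushes P up and Y down.
The two shocks push P in opposite directions, so the effect on P is ambiguous. Both shocks push Y down, so Y falls.

Price level: ambiguous; output: falls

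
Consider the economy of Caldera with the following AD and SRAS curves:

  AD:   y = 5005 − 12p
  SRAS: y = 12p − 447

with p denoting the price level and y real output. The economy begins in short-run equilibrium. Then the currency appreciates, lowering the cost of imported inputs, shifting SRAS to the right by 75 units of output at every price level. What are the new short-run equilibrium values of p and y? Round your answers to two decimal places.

p = 224.04, y = 2316.50

This is a positive supply shock: SRAS shifts right.
New SRAS: y = 12p − 372.
Set AD = SRAS: 5005 − 12p = 12p − 372, so 5377 = 24p and p = 224.04.
Substituting into AD, y = 2316.50.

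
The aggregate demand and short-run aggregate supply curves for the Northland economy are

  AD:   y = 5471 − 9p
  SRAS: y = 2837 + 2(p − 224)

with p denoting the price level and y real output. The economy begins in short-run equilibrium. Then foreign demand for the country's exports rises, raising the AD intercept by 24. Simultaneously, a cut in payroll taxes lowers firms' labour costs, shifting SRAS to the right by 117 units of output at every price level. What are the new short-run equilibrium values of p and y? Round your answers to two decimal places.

p = 271.73, y = 3049.45

After both shocks: AD is y = 5495 − 9p and SRAS is y = 2506 + 2p.
Setting them equal: 2989 = 11p, so p = 271.73.
Substituting into AD, y = 3049.45.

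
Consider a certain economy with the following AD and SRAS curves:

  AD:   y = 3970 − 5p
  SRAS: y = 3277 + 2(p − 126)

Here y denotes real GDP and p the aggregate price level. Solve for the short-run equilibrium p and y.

Write SRAS as y = 3277 + 2p − 252 = 3025 + 2p.
Set AD = SRAS: 3970 − 5p = 3025 + 2p, so 945 = 7p and p = 135.
Then y = 3970 − 5·135 = 3295.

p = 135, y = 3295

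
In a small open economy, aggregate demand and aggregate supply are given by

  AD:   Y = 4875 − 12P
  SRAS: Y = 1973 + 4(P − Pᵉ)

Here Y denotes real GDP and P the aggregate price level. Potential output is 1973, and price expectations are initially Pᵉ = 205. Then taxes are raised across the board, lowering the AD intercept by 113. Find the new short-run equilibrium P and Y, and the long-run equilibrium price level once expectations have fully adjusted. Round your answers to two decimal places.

AD shifts left: new AD is Y = 4762 − 12P. With Pᵉ = 205, SRAS is Y = 1153 + 4P.
Short run: 4762 − 12P = 1153 + 4P gives 3609 = 16P, so P = 225.56 and Y = 4762 − 12P = 2055.25.
Y = 2055.25 is above potential 1973; expectations adjust and SRAS shifts left until Y = 1973.
Long run: on the new AD curve, 1973 = 4762 − 12P gives P = 232.42.

Short run: P = 225.56, Y = 2055.25. Long run: P = 232.42.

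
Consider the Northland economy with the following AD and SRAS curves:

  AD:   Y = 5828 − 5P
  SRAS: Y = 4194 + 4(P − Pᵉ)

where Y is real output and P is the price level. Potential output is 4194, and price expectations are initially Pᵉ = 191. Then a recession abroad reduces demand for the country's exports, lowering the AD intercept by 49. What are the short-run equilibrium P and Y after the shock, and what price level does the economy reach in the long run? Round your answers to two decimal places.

Short run: P = 261.00, Y = 4474.00. Long run: P = 317.00.

AD shifts left: new AD is Y = 5779 − 5P. With Pᵉ = 191, SRAS is Y = 3430 + 4P.
Short run: 5779 − 5P = 3430 + 4P gives 2349 = 9P, so P = 261.00 and Y = 5779 − 5P = 4474.00.
Y = 4474.00 is above potential 4194; expectations adjust and SRAS shifts left until Y = 4194.
Long run: on the new AD curve, 4194 = 5779 − 5P gives P = 317.00.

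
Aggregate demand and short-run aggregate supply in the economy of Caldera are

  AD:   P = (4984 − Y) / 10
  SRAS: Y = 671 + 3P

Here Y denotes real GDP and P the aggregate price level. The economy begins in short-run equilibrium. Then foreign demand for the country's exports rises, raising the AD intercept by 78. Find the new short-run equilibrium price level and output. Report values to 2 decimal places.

P = 337.77, Y = 1684.31

This is a positive demand shock: AD shifts right.
New AD: Y = 5062 − 10P.
Set AD = SRAS: 5062 − 10P = 671 + 3P, so 4391 = 13P and P = 337.77.
Substituting into AD, Y = 1684.31.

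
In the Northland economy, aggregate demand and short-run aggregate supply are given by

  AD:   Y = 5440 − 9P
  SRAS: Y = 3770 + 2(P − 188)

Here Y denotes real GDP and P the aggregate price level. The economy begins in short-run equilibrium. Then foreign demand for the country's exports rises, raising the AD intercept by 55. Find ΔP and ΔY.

ΔP = +5, ΔY = +10

This is a positive demand shock: AD shifts right.
New AD: Y = 5495 − 9P.
SRAS can be written Y = 3394 + 2P.
Set AD = SRAS: 5495 − 9P = 3394 + 2P, so 2101 = 11P and P = 191.
Y = 5495 − 9·191 = 3776.
Initially P = 186, Y = 3766, so ΔP = +5 and ΔY = +10.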